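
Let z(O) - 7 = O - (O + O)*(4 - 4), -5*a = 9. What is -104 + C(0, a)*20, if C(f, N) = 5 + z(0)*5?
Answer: 696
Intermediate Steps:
a = -9/5 (a = -⅕*9 = -9/5 ≈ -1.8000)
z(O) = 7 + O (z(O) = 7 + (O - (O + O)*(4 - 4)) = 7 + (O - 2*O*0) = 7 + (O - 1*0) = 7 + (O + 0) = 7 + O)
C(f, N) = 40 (C(f, N) = 5 + (7 + 0)*5 = 5 + 7*5 = 5 + 35 = 40)
-104 + C(0, a)*20 = -104 + 40*20 = -104 + 800 = 696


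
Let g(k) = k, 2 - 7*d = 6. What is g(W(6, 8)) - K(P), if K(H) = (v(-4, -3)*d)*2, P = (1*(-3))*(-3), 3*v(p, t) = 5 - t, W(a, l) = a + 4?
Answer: 274/21 ≈ 13.048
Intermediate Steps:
W(a, l) = 4 + a
v(p, t) = 5/3 - t/3 (v(p, t) = (5 - t)/3 = 5/3 - t/3)
d = -4/7 (d = 2/7 - ⅐*6 = 2/7 - 6/7 = -4/7 ≈ -0.57143)
P = 9 (P = -3*(-3) = 9)
K(H) = -64/21 (K(H) = ((5/3 - ⅓*(-3))*(-4/7))*2 = ((5/3 + 1)*(-4/7))*2 = ((8/3)*(-4/7))*2 = -32/21*2 = -64/21)
g(W(6, 8)) - K(P) = (4 + 6) - 1*(-64/21) = 10 + 64/21 = 274/21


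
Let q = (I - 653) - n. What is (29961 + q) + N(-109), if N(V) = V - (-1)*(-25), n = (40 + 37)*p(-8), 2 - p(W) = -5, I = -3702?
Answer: 24933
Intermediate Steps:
p(W) = 7 (p(W) = 2 - 1*(-5) = 2 + 5 = 7)
n = 539 (n = (40 + 37)*7 = 77*7 = 539)
N(V) = -25 + V (N(V) = V - 1*25 = V - 25 = -25 + V)
q = -4894 (q = (-3702 - 653) - 1*539 = -4355 - 539 = -4894)
(29961 + q) + N(-109) = (29961 - 4894) + (-25 - 109) = 25067 - 134 = 24933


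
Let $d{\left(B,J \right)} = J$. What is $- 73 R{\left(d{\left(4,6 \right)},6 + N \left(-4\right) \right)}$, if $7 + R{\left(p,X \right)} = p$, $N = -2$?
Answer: $73$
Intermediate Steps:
$R{\left(p,X \right)} = -7 + p$
$- 73 R{\left(d{\left(4,6 \right)},6 + N \left(-4\right) \right)} = - 73 \left(-7 + 6\right) = \left(-73\right) \left(-1\right) = 73$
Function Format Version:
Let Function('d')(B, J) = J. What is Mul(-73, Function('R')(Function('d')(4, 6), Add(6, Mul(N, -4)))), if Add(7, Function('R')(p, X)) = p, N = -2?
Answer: 73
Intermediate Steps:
Function('R')(p, X) = Add(-7, p)
Mul(-73, Function('R')(Function('d')(4, 6), Add(6, Mul(N, -4)))) = Mul(-73, Add(-7, 6)) = Mul(-73, -1) = 73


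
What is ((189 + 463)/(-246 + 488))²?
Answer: 106276/14641 ≈ 7.2588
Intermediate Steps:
((189 + 463)/(-246 + 488))² = (652/242)² = (652*(1/242))² = (326/121)² = 106276/14641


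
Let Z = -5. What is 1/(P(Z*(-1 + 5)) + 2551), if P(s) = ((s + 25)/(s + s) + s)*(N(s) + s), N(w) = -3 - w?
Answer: 8/20891 ≈ 0.00038294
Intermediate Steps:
P(s) = -3*s - 3*(25 + s)/(2*s) (P(s) = ((s + 25)/(s + s) + s)*((-3 - s) + s) = ((25 + s)/((2*s)) + s)*(-3) = ((25 + s)*(1/(2*s)) + s)*(-3) = ((25 + s)/(2*s) + s)*(-3) = (s + (25 + s)/(2*s))*(-3) = -3*s - 3*(25 + s)/(2*s))
1/(P(Z*(-1 + 5)) + 2551) = 1/((-3/2 - (-15)*(-1 + 5) - 75*(-1/(5*(-1 + 5)))/2) + 2551) = 1/((-3/2 - (-15)*4 - 75/(2*((-5*4)))) + 2551) = 1/((-3/2 - 3*(-20) - 75/2/(-20)) + 2551) = 1/((-3/2 + 60 - 75/2*(-1/20)) + 2551) = 1/((-3/2 + 60 + 15/8) + 2551) = 1/(483/8 + 2551) = 1/(20891/8) = 8/20891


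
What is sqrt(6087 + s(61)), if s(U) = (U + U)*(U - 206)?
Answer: I*sqrt(11603) ≈ 107.72*I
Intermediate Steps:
s(U) = 2*U*(-206 + U) (s(U) = (2*U)*(-206 + U) = 2*U*(-206 + U))
sqrt(6087 + s(61)) = sqrt(6087 + 2*61*(-206 + 61)) = sqrt(6087 + 2*61*(-145)) = sqrt(6087 - 17690) = sqrt(-11603) = I*sqrt(11603)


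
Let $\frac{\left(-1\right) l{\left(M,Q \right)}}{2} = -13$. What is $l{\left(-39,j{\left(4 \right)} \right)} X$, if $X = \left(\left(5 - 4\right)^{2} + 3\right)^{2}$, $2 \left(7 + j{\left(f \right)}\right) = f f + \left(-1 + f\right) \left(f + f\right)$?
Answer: $416$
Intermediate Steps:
$j{\left(f \right)} = -7 + \frac{f^{2}}{2} + f \left(-1 + f\right)$ ($j{\left(f \right)} = -7 + \frac{f f + \left(-1 + f\right) \left(f + f\right)}{2} = -7 + \frac{f^{2} + \left(-1 + f\right) 2 f}{2} = -7 + \frac{f^{2} + 2 f \left(-1 + f\right)}{2} = -7 + \left(\frac{f^{2}}{2} + f \left(-1 + f\right)\right) = -7 + \frac{f^{2}}{2} + f \left(-1 + f\right)$)
$l{\left(M,Q \right)} = 26$ ($l{\left(M,Q \right)} = \left(-2\right) \left(-13\right) = 26$)
$X = 16$ ($X = \left(1^{2} + 3\right)^{2} = \left(1 + 3\right)^{2} = 4^{2} = 16$)
$l{\left(-39,j{\left(4 \right)} \right)} X = 26 \cdot 16 = 416$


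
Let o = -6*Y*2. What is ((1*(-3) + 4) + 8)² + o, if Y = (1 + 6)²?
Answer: -507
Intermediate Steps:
Y = 49 (Y = 7² = 49)
o = -588 (o = -6*49*2 = -294*2 = -588)
((1*(-3) + 4) + 8)² + o = ((1*(-3) + 4) + 8)² - 588 = ((-3 + 4) + 8)² - 588 = (1 + 8)² - 588 = 9² - 588 = 81 - 588 = -507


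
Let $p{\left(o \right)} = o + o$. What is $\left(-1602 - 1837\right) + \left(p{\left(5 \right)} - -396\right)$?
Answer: $-3033$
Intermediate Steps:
$p{\left(o \right)} = 2 o$
$\left(-1602 - 1837\right) + \left(p{\left(5 \right)} - -396\right) = \left(-1602 - 1837\right) + \left(2 \cdot 5 - -396\right) = -3439 + \left(10 + 396\right) = -3439 + 406 = -3033$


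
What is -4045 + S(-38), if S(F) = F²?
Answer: -2601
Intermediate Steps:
-4045 + S(-38) = -4045 + (-38)² = -4045 + 1444 = -2601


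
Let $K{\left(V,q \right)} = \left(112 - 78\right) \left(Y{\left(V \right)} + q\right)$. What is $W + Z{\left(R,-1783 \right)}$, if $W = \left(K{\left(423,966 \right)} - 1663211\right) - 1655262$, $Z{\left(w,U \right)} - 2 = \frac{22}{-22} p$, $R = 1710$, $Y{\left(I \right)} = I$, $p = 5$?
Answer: $-3271250$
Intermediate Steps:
$K{\left(V,q \right)} = 34 V + 34 q$ ($K{\left(V,q \right)} = \left(112 - 78\right) \left(V + q\right) = 34 \left(V + q\right) = 34 V + 34 q$)
$Z{\left(w,U \right)} = -3$ ($Z{\left(w,U \right)} = 2 + \frac{22}{-22} \cdot 5 = 2 + 22 \left(- \frac{1}{22}\right) 5 = 2 - 5 = -3$)
$W = -3271247$ ($W = \left(\left(34 \cdot 423 + 34 \cdot 966\right) - 1663211\right) - 1655262 = \left(\left(14382 + 32844\right) - 1663211\right) - 1655262 = \left(47226 - 1663211\right) - 1655262 = -1615985 - 1655262 = -3271247$)
$W + Z{\left(R,-1783 \right)} = -3271247 - 3 = -3271250$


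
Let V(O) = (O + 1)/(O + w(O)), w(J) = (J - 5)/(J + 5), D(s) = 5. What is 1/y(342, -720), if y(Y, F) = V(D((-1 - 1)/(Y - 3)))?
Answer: ⅚ ≈ 0.83333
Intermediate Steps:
w(J) = (-5 + J)/(5 + J)
V(O) = (1 + O)/(O + (-5 + O)/(5 + O)) (V(O) = (O + 1)/(O + (-5 + O)/(5 + O)) = (1 + O)/(O + (-5 + O)/(5 + O)))
y(Y, F) = 6/5 (y(Y, F) = (1 + 5)*(5 + 5)/(-5 + 5 + 5*(5 + 5)) = 6*10/(-5 + 5 + 5*10) = 6*10/(-5 + 5 + 50) = 6*10/50 = (1/50)*6*10 = 6/5)
1/y(342, -720) = 1/(6/5) = ⅚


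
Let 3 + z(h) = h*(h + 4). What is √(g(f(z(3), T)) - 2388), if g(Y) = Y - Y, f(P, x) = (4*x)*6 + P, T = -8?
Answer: 2*I*√597 ≈ 48.867*I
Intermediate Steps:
z(h) = -3 + h*(4 + h) (z(h) = -3 + h*(h + 4) = -3 + h*(4 + h))
f(P, x) = P + 24*x (f(P, x) = 24*x + P = P + 24*x)
g(Y) = 0
√(g(f(z(3), T)) - 2388) = √(0 - 2388) = √(-2388) = 2*I*√597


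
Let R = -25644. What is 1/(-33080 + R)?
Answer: -1/58724 ≈ -1.7029e-5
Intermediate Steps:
1/(-33080 + R) = 1/(-33080 - 25644) = 1/(-58724) = -1/58724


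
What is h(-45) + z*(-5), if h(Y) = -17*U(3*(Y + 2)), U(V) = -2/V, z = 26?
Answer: -16804/129 ≈ -130.26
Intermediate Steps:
h(Y) = 34/(6 + 3*Y) (h(Y) = -(-34)/(3*(Y + 2)) = -(-34)/(3*(2 + Y)) = -(-34)/(6 + 3*Y) = 34/(6 + 3*Y))
h(-45) + z*(-5) = 34/(3*(2 - 45)) + 26*(-5) = (34/3)/(-43) - 130 = (34/3)*(-1/43) - 130 = -34/129 - 130 = -16804/129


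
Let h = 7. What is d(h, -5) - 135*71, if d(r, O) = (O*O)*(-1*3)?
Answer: -9660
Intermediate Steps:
d(r, O) = -3*O² (d(r, O) = O²*(-3) = -3*O²)
d(h, -5) - 135*71 = -3*(-5)² - 135*71 = -3*25 - 9585 = -75 - 9585 = -9660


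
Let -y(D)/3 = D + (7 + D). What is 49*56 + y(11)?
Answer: 2657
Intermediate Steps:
y(D) = -21 - 6*D (y(D) = -3*(D + (7 + D)) = -3*(7 + 2*D) = -21 - 6*D)
49*56 + y(11) = 49*56 + (-21 - 6*11) = 2744 + (-21 - 66) = 2744 - 87 = 2657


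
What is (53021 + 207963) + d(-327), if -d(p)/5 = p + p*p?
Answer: -272026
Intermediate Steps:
d(p) = -5*p - 5*p**2 (d(p) = -5*(p + p*p) = -5*(p + p**2) = -5*p - 5*p**2)
(53021 + 207963) + d(-327) = (53021 + 207963) - 5*(-327)*(1 - 327) = 260984 - 5*(-327)*(-326) = 260984 - 533010 = -272026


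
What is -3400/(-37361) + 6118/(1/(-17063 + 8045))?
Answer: -2061285721364/37361 ≈ -5.5172e+7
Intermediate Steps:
-3400/(-37361) + 6118/(1/(-17063 + 8045)) = -3400*(-1/37361) + 6118/(1/(-9018)) = 3400/37361 + 6118/(-1/9018) = 3400/37361 + 6118*(-9018) = 3400/37361 - 55172124 = -2061285721364/37361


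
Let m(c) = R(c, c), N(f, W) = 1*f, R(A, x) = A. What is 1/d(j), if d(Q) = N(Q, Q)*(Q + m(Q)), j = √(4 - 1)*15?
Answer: 1/1350 ≈ 0.00074074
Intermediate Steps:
N(f, W) = f
m(c) = c
j = 15*√3 (j = √3*15 = 15*√3 ≈ 25.981)
d(Q) = 2*Q² (d(Q) = Q*(Q + Q) = Q*(2*Q) = 2*Q²)
1/d(j) = 1/(2*(15*√3)²) = 1/(2*675) = 1/1350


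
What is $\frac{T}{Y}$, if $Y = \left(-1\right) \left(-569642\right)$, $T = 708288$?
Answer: $\frac{354144}{284821} \approx 1.2434$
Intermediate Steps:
$Y = 569642$
$\frac{T}{Y} = \frac{708288}{569642} = 708288 \cdot \frac{1}{569642} = \frac{354144}{284821}$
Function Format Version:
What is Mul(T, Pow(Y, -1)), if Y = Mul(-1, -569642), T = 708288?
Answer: Rational(354144, 284821) ≈ 1.2434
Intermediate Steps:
Y = 569642
Mul(T, Pow(Y, -1)) = Mul(708288, Pow(569642, -1)) = Mul(708288, Rational(1, 569642)) = Rational(354144, 284821)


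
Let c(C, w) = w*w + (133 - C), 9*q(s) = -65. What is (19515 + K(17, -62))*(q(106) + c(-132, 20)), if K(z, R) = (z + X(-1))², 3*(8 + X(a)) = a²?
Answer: 1044400480/81 ≈ 1.2894e+7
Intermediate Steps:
X(a) = -8 + a²/3
q(s) = -65/9 (q(s) = (⅑)*(-65) = -65/9)
c(C, w) = 133 + w² - C (c(C, w) = w² + (133 - C) = 133 + w² - C)
K(z, R) = (-23/3 + z)² (K(z, R) = (z + (-8 + (⅓)*(-1)²))² = (z + (-8 + (⅓)*1))² = (z + (-8 + ⅓))² = (z - 23/3)² = (-23/3 + z)²)
(19515 + K(17, -62))*(q(106) + c(-132, 20)) = (19515 + (-23 + 3*17)²/9)*(-65/9 + (133 + 20² - 1*(-132))) = (19515 + (-23 + 51)²/9)*(-65/9 + (133 + 400 + 132)) = (19515 + (⅑)*28²)*(-65/9 + 665) = (19515 + (⅑)*784)*(5920/9) = (19515 + 784/9)*(5920/9) = (176419/9)*(5920/9) = 1044400480/81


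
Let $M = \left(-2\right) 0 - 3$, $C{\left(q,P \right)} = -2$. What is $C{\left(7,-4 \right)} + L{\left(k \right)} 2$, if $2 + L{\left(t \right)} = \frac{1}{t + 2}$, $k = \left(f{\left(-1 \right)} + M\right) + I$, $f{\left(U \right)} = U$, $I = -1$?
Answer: $- \frac{20}{3} \approx -6.6667$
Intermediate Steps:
$M = -3$ ($M = 0 - 3 = -3$)
$k = -5$ ($k = \left(-1 - 3\right) - 1 = -4 - 1 = -5$)
$L{\left(t \right)} = -2 + \frac{1}{2 + t}$ ($L{\left(t \right)} = -2 + \frac{1}{t + 2} = -2 + \frac{1}{2 + t}$)
$C{\left(7,-4 \right)} + L{\left(k \right)} 2 = -2 + \frac{-3 - -10}{2 - 5} \cdot 2 = -2 + \frac{-3 + 10}{-3} \cdot 2 = -2 + \left(- \frac{1}{3}\right) 7 \cdot 2 = -2 - \frac{14}{3} = - \frac{20}{3}$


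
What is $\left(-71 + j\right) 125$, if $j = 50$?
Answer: $-2625$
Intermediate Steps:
$\left(-71 + j\right) 125 = \left(-71 + 50\right) 125 = \left(-21\right) 125 = -2625$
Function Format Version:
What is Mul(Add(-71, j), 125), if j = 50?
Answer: -2625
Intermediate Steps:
Mul(Add(-71, j), 125) = Mul(Add(-71, 50), 125) = Mul(-21, 125) = -2625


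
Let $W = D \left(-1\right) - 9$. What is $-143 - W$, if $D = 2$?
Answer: $-132$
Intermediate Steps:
$W = -11$ ($W = 2 \left(-1\right) - 9 = -2 - 9 = -11$)
$-143 - W = -143 - -11 = -143 + 11 = -132$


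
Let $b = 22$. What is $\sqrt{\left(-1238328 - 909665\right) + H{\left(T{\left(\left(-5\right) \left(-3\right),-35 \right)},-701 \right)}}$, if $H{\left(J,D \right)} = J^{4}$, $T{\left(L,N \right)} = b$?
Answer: $i \sqrt{1913737} \approx 1383.4 i$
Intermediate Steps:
$T{\left(L,N \right)} = 22$
$\sqrt{\left(-1238328 - 909665\right) + H{\left(T{\left(\left(-5\right) \left(-3\right),-35 \right)},-701 \right)}} = \sqrt{\left(-1238328 - 909665\right) + 22^{4}} = \sqrt{\left(-1238328 - 909665\right) + 234256} = \sqrt{-2147993 + 234256} = \sqrt{-1913737} = i \sqrt{1913737}$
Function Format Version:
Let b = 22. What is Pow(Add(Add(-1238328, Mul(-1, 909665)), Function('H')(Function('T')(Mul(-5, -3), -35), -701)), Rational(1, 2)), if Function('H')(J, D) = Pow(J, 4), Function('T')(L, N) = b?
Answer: Mul(I, Pow(1913737, Rational(1, 2))) ≈ Mul(1383.4, I)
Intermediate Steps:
Function('T')(L, N) = 22
Pow(Add(Add(-1238328, Mul(-1, 909665)), Function('H')(Function('T')(Mul(-5, -3), -35), -701)), Rational(1, 2)) = Pow(Add(Add(-1238328, Mul(-1, 909665)), Pow(22, 4)), Rational(1, 2)) = Pow(Add(Add(-1238328, -909665), 234256), Rational(1, 2)) = Pow(Add(-2147993, 234256), Rational(1, 2)) = Pow(-1913737, Rational(1, 2)) = Mul(I, Pow(1913737, Rational(1, 2)))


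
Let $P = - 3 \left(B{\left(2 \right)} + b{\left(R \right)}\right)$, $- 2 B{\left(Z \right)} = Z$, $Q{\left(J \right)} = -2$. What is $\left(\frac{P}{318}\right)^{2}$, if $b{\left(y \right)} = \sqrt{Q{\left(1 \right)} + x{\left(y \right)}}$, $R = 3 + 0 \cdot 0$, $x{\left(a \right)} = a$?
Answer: $0$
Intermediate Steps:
$B{\left(Z \right)} = - \frac{Z}{2}$
$R = 3$ ($R = 3 + 0 = 3$)
$b{\left(y \right)} = \sqrt{-2 + y}$
$P = 0$ ($P = - 3 \left(\left(- \frac{1}{2}\right) 2 + \sqrt{-2 + 3}\right) = - 3 \left(-1 + \sqrt{1}\right) = - 3 \left(-1 + 1\right) = \left(-3\right) 0 = 0$)
$\left(\frac{P}{318}\right)^{2} = \left(\frac{0}{318}\right)^{2} = \left(0 \cdot \frac{1}{318}\right)^{2} = 0^{2} = 0$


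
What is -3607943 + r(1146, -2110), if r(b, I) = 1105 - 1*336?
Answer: -3607174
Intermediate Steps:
r(b, I) = 769 (r(b, I) = 1105 - 336 = 769)
-3607943 + r(1146, -2110) = -3607943 + 769 = -3607174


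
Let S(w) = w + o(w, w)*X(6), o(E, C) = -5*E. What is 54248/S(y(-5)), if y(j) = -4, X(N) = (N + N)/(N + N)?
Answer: 6781/2 ≈ 3390.5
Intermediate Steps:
X(N) = 1 (X(N) = (2*N)/((2*N)) = (2*N)*(1/(2*N)) = 1)
S(w) = -4*w (S(w) = w - 5*w*1 = w - 5*w = -4*w)
54248/S(y(-5)) = 54248/((-4*(-4))) = 54248/16 = 54248*(1/16) = 6781/2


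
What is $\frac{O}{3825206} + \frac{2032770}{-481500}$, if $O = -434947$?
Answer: $- \frac{66543258176}{15348639075} \approx -4.3354$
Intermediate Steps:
$\frac{O}{3825206} + \frac{2032770}{-481500} = - \frac{434947}{3825206} + \frac{2032770}{-481500} = \left(-434947\right) \frac{1}{3825206} + 2032770 \left(- \frac{1}{481500}\right) = - \frac{434947}{3825206} - \frac{67759}{16050} = - \frac{66543258176}{15348639075}$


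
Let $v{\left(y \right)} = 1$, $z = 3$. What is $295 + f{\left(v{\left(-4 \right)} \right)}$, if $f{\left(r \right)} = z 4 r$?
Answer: $307$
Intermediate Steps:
$f{\left(r \right)} = 12 r$ ($f{\left(r \right)} = 3 \cdot 4 r = 12 r$)
$295 + f{\left(v{\left(-4 \right)} \right)} = 295 + 12 \cdot 1 = 295 + 12 = 307$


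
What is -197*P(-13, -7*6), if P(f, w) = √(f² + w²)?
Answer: -197*√1933 ≈ -8661.3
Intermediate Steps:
-197*P(-13, -7*6) = -197*√((-13)² + (-7*6)²) = -197*√(169 + (-42)²) = -197*√(169 + 1764) = -197*√1933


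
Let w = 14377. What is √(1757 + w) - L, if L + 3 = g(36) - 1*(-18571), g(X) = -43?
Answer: -18525 + √16134 ≈ -18398.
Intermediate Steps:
L = 18525 (L = -3 + (-43 - 1*(-18571)) = -3 + (-43 + 18571) = -3 + 18528 = 18525)
√(1757 + w) - L = √(1757 + 14377) - 1*18525 = √16134 - 18525 = -18525 + √16134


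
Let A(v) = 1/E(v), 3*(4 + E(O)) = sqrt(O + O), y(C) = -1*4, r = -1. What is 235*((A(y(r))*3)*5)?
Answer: -31725/38 - 10575*I*sqrt(2)/76 ≈ -834.87 - 196.78*I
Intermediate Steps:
y(C) = -4
E(O) = -4 + sqrt(2)*sqrt(O)/3 (E(O) = -4 + sqrt(O + O)/3 = -4 + sqrt(2*O)/3 = -4 + (sqrt(2)*sqrt(O))/3 = -4 + sqrt(2)*sqrt(O)/3)
A(v) = 1/(-4 + sqrt(2)*sqrt(v)/3)
235*((A(y(r))*3)*5) = 235*(((3/(-12 + sqrt(2)*sqrt(-4)))*3)*5) = 235*(((3/(-12 + sqrt(2)*(2*I)))*3)*5) = 235*(((3/(-12 + 2*I*sqrt(2)))*3)*5) = 235*((9/(-12 + 2*I*sqrt(2)))*5) = 235*(45/(-12 + 2*I*sqrt(2))) = 10575/(-12 + 2*I*sqrt(2))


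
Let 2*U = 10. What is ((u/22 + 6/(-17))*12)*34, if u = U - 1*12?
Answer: -3012/11 ≈ -273.82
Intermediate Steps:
U = 5 (U = (1/2)*10 = 5)
u = -7 (u = 5 - 1*12 = 5 - 12 = -7)
((u/22 + 6/(-17))*12)*34 = ((-7/22 + 6/(-17))*12)*34 = ((-7*1/22 + 6*(-1/17))*12)*34 = ((-7/22 - 6/17)*12)*34 = -251/374*12*34 = -1506/187*34 = -3012/11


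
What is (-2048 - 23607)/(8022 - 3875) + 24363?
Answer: 101007706/4147 ≈ 24357.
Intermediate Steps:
(-2048 - 23607)/(8022 - 3875) + 24363 = -25655/4147 + 24363 = 101007706/4147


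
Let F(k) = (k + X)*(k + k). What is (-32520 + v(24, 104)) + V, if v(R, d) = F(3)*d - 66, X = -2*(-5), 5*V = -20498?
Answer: -142868/5 ≈ -28574.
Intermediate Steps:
V = -20498/5 (V = (1/5)*(-20498) = -20498/5 ≈ -4099.6)
X = 10
F(k) = 2*k*(10 + k) (F(k) = (k + 10)*(k + k) = (10 + k)*(2*k) = 2*k*(10 + k))
v(R, d) = -66 + 78*d (v(R, d) = (2*3*(10 + 3))*d - 66 = (2*3*13)*d - 66 = 78*d - 66 = -66 + 78*d)
(-32520 + v(24, 104)) + V = (-32520 + (-66 + 78*104)) - 20498/5 = (-32520 + (-66 + 8112)) - 20498/5 = (-32520 + 8046) - 20498/5 = -24474 - 20498/5 = -142868/5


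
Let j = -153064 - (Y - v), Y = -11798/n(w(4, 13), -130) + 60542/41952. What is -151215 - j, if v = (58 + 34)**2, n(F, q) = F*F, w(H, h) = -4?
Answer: -154193147/20976 ≈ -7350.9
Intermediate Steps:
n(F, q) = F**2
Y = -15436907/20976 (Y = -11798/((-4)**2) + 60542/41952 = -11798/16 + 60542*(1/41952) = -11798*1/16 + 30271/20976 = -5899/8 + 30271/20976 = -15436907/20976 ≈ -735.93)
v = 8464 (v = 92**2 = 8464)
j = -3017692693/20976 (j = -153064 - (-15436907/20976 - 1*8464) = -153064 - (-15436907/20976 - 8464) = -153064 - 1*(-192977771/20976) = -153064 + 192977771/20976 = -3017692693/20976 ≈ -1.4386e+5)
-151215 - j = -151215 - 1*(-3017692693/20976) = -151215 + 3017692693/20976 = -154193147/20976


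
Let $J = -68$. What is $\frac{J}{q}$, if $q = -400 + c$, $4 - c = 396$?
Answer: $\frac{17}{198} \approx 0.085859$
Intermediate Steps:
$c = -392$ ($c = 4 - 396 = -392$)
$q = -792$ ($q = -400 - 392 = -792$)
$\frac{J}{q} = - \frac{68}{-792} = \left(-68\right) \left(- \frac{1}{792}\right) = \frac{17}{198}$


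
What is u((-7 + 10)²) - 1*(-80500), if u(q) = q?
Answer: 80509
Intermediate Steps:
u((-7 + 10)²) - 1*(-80500) = (-7 + 10)² - 1*(-80500) = 3² + 80500 = 9 + 80500 = 80509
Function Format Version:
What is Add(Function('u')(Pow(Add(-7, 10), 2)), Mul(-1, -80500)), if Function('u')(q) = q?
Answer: 80509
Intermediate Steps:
Add(Function('u')(Pow(Add(-7, 10), 2)), Mul(-1, -80500)) = Add(Pow(Add(-7, 10), 2), Mul(-1, -80500)) = Add(Pow(3, 2), 80500) = Add(9, 80500) = 80509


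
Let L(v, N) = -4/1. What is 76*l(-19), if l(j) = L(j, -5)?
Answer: -304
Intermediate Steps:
L(v, N) = -4 (L(v, N) = -4*1 = -4)
l(j) = -4
76*l(-19) = 76*(-4) = -304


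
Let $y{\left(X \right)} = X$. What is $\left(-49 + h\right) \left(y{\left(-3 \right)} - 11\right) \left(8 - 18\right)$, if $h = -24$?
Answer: $-10220$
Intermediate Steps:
$\left(-49 + h\right) \left(y{\left(-3 \right)} - 11\right) \left(8 - 18\right) = \left(-49 - 24\right) \left(-3 - 11\right) \left(8 - 18\right) = - 73 \left(\left(-14\right) \left(-10\right)\right) = \left(-73\right) 140 = -10220$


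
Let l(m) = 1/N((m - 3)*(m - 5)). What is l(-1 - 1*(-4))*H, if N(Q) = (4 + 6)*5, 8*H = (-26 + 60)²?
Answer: 289/100 ≈ 2.8900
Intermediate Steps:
H = 289/2 (H = (-26 + 60)²/8 = (⅛)*34² = (⅛)*1156 = 289/2 ≈ 144.50)
N(Q) = 50 (N(Q) = 10*5 = 50)
l(m) = 1/50
l(-1 - 1*(-4))*H = (1/50)*(289/2) = 289/100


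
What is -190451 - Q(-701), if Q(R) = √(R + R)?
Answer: -190451 - I*√1402 ≈ -1.9045e+5 - 37.443*I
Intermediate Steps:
Q(R) = √2*√R (Q(R) = √(2*R) = √2*√R)
-190451 - Q(-701) = -190451 - √2*√(-701) = -190451 - √2*I*√701 = -190451 - I*√1402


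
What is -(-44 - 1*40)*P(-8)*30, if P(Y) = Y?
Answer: -20160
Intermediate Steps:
-(-44 - 1*40)*P(-8)*30 = -(-44 - 1*40)*(-8)*30 = -(-44 - 40)*(-8)*30 = -(-84*(-8))*30 = -672*30 = -1*20160 = -20160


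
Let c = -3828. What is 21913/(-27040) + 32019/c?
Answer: -79139727/8625760 ≈ -9.1748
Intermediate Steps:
21913/(-27040) + 32019/c = 21913/(-27040) + 32019/(-3828) = 21913*(-1/27040) + 32019*(-1/3828) = -21913/27040 - 10673/1276 = -79139727/8625760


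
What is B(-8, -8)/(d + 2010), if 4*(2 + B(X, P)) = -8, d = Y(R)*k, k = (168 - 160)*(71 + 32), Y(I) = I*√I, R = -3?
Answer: -670/1864371 - 824*I*√3/1864371 ≈ -0.00035937 - 0.00076552*I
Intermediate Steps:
Y(I) = I^(3/2)
k = 824 (k = 8*103 = 824)
d = -2472*I*√3 (d = (-3)^(3/2)*824 = -3*I*√3*824 = -2472*I*√3 ≈ -4281.6*I)
B(X, P) = -4 (B(X, P) = -2 + (¼)*(-8) = -2 - 2 = -4)
B(-8, -8)/(d + 2010) = -4/(-2472*I*√3 + 2010) = -4/(2010 - 2472*I*√3)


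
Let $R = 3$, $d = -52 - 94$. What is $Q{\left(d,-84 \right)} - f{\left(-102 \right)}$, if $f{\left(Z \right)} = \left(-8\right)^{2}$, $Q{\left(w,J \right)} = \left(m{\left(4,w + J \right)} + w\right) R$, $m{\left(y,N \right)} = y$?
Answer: $-490$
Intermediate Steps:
$d = -146$
$Q{\left(w,J \right)} = 12 + 3 w$ ($Q{\left(w,J \right)} = \left(4 + w\right) 3 = 12 + 3 w$)
$f{\left(Z \right)} = 64$
$Q{\left(d,-84 \right)} - f{\left(-102 \right)} = \left(12 + 3 \left(-146\right)\right) - 64 = \left(12 - 438\right) - 64 = -426 - 64 = -490$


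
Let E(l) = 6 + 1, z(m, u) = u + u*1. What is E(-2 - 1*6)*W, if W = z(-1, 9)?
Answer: 126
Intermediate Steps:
z(m, u) = 2*u (z(m, u) = u + u = 2*u)
W = 18 (W = 2*9 = 18)
E(l) = 7
E(-2 - 1*6)*W = 7*18 = 126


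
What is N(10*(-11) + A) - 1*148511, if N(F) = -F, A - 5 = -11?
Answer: -148395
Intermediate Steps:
A = -6 (A = 5 - 11 = -6)
N(10*(-11) + A) - 1*148511 = -(10*(-11) - 6) - 1*148511 = -(-110 - 6) - 148511 = -1*(-116) - 148511 = 116 - 148511 = -148395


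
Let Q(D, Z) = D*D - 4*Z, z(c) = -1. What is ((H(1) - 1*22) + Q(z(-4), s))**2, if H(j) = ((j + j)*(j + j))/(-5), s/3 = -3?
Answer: 5041/25 ≈ 201.64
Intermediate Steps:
s = -9 (s = 3*(-3) = -9)
H(j) = -4*j**2/5 (H(j) = ((2*j)*(2*j))*(-1/5) = (4*j**2)*(-1/5) = -4*j**2/5)
Q(D, Z) = D**2 - 4*Z
((H(1) - 1*22) + Q(z(-4), s))**2 = ((-4/5*1**2 - 1*22) + ((-1)**2 - 4*(-9)))**2 = ((-4/5*1 - 22) + (1 + 36))**2 = ((-4/5 - 22) + 37)**2 = (-114/5 + 37)**2 = (71/5)**2 = 5041/25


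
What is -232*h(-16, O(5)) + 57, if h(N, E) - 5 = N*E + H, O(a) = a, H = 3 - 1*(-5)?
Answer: 15601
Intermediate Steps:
H = 8 (H = 3 + 5 = 8)
h(N, E) = 13 + E*N (h(N, E) = 5 + (N*E + 8) = 5 + (E*N + 8) = 5 + (8 + E*N) = 13 + E*N)
-232*h(-16, O(5)) + 57 = -232*(13 + 5*(-16)) + 57 = -232*(13 - 80) + 57 = -232*(-67) + 57 = 15544 + 57 = 15601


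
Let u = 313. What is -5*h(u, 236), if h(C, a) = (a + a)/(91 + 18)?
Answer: -2360/109 ≈ -21.651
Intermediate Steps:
h(C, a) = 2*a/109 (h(C, a) = (2*a)/109 = (2*a)*(1/109) = 2*a/109)
-5*h(u, 236) = -10*236/109 = -5*472/109 = -2360/109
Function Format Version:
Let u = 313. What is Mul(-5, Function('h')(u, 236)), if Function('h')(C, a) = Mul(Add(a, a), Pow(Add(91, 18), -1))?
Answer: Rational(-2360, 109) ≈ -21.651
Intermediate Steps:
Function('h')(C, a) = Mul(Rational(2, 109), a) (Function('h')(C, a) = Mul(Mul(2, a), Pow(109, -1)) = Mul(Mul(2, a), Rational(1, 109)) = Mul(Rational(2, 109), a))
Mul(-5, Function('h')(u, 236)) = Mul(-5, Mul(Rational(2, 109), 236)) = Mul(-5, Rational(472, 109)) = Rational(-2360, 109)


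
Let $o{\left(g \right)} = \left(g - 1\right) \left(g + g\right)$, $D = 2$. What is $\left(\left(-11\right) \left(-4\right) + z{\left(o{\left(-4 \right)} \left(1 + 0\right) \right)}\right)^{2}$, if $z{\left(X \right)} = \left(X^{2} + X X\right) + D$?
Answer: $10536516$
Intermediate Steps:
$o{\left(g \right)} = 2 g \left(-1 + g\right)$ ($o{\left(g \right)} = \left(-1 + g\right) 2 g = 2 g \left(-1 + g\right)$)
$z{\left(X \right)} = 2 + 2 X^{2}$ ($z{\left(X \right)} = \left(X^{2} + X X\right) + 2 = \left(X^{2} + X^{2}\right) + 2 = 2 X^{2} + 2 = 2 + 2 X^{2}$)
$\left(\left(-11\right) \left(-4\right) + z{\left(o{\left(-4 \right)} \left(1 + 0\right) \right)}\right)^{2} = \left(\left(-11\right) \left(-4\right) + \left(2 + 2 \left(2 \left(-4\right) \left(-1 - 4\right) \left(1 + 0\right)\right)^{2}\right)\right)^{2} = \left(44 + \left(2 + 2 \left(2 \left(-4\right) \left(-5\right) 1\right)^{2}\right)\right)^{2} = \left(44 + \left(2 + 2 \left(40 \cdot 1\right)^{2}\right)\right)^{2} = \left(44 + \left(2 + 2 \cdot 40^{2}\right)\right)^{2} = \left(44 + \left(2 + 2 \cdot 1600\right)\right)^{2} = \left(44 + \left(2 + 3200\right)\right)^{2} = \left(44 + 3202\right)^{2} = 3246^{2} = 10536516$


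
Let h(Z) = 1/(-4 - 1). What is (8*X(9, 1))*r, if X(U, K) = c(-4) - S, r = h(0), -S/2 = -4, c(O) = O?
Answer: 96/5 ≈ 19.200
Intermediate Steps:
h(Z) = -1/5 (h(Z) = 1/(-5) = -1/5)
S = 8 (S = -2*(-4) = 8)
r = -1/5 ≈ -0.20000
X(U, K) = -12 (X(U, K) = -4 - 1*8 = -4 - 8 = -12)
(8*X(9, 1))*r = (8*(-12))*(-1/5) = -96*(-1/5) = 96/5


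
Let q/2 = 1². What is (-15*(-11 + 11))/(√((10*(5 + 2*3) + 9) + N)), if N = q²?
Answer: 0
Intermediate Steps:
q = 2 (q = 2*1² = 2*1 = 2)
N = 4 (N = 2² = 4)
(-15*(-11 + 11))/(√((10*(5 + 2*3) + 9) + N)) = (-15*(-11 + 11))/(√((10*(5 + 2*3) + 9) + 4)) = (-15*0)/(√((10*(5 + 6) + 9) + 4)) = 0/(√((10*11 + 9) + 4)) = 0/(√((110 + 9) + 4)) = 0/(√(119 + 4)) = 0/(√123) = 0*(√123/123) = 0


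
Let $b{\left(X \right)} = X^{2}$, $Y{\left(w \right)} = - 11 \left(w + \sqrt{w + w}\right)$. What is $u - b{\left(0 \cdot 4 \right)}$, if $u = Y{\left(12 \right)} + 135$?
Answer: $3 - 22 \sqrt{6} \approx -50.889$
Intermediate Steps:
$Y{\left(w \right)} = - 11 w - 11 \sqrt{2} \sqrt{w}$ ($Y{\left(w \right)} = - 11 \left(w + \sqrt{2 w}\right) = - 11 \left(w + \sqrt{2} \sqrt{w}\right) = - 11 w - 11 \sqrt{2} \sqrt{w}$)
$u = 3 - 22 \sqrt{6}$ ($u = \left(\left(-11\right) 12 - 11 \sqrt{2} \sqrt{12}\right) + 135 = \left(-132 - 11 \sqrt{2} \cdot 2 \sqrt{3}\right) + 135 = \left(-132 - 22 \sqrt{6}\right) + 135 = 3 - 22 \sqrt{6} \approx -50.889$)
$u - b{\left(0 \cdot 4 \right)} = \left(3 - 22 \sqrt{6}\right) - \left(0 \cdot 4\right)^{2} = \left(3 - 22 \sqrt{6}\right) - 0^{2} = \left(3 - 22 \sqrt{6}\right) - 0 = \left(3 - 22 \sqrt{6}\right) + 0 = 3 - 22 \sqrt{6}$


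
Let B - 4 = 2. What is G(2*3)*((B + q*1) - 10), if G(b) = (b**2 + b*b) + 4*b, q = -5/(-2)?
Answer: -144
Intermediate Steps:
q = 5/2 (q = -5*(-1/2) = 5/2 ≈ 2.5000)
B = 6 (B = 4 + 2 = 6)
G(b) = 2*b**2 + 4*b (G(b) = (b**2 + b**2) + 4*b = 2*b**2 + 4*b)
G(2*3)*((B + q*1) - 10) = (2*(2*3)*(2 + 2*3))*((6 + (5/2)*1) - 10) = (2*6*(2 + 6))*((6 + 5/2) - 10) = (2*6*8)*(17/2 - 10) = 96*(-3/2) = -144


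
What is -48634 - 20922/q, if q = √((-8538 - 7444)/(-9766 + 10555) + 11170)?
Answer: -48634 - 10461*√1735237443/2199287 ≈ -48832.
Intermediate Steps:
q = 2*√1735237443/789 (q = √(-15982/789 + 11170) = √(8797148/789) = 2*√1735237443/789 ≈ 105.59)
-48634 - 20922/q = -48634 - 20922*√1735237443/4398574 = -48634 - 10461*√1735237443/2199287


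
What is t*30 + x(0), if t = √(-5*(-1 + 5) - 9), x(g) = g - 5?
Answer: -5 + 30*I*√29 ≈ -5.0 + 161.55*I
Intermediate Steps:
x(g) = -5 + g
t = I*√29 (t = √(-5*4 - 9) = √(-20 - 9) = √(-29) = I*√29 ≈ 5.3852*I)
t*30 + x(0) = (I*√29)*30 + (-5 + 0) = 30*I*√29 - 5 = -5 + 30*I*√29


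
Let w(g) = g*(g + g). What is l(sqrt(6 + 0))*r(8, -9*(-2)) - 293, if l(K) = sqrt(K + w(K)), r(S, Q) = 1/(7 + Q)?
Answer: -293 + sqrt(12 + sqrt(6))/25 ≈ -292.85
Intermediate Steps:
w(g) = 2*g**2 (w(g) = g*(2*g) = 2*g**2)
l(K) = sqrt(K + 2*K**2)
l(sqrt(6 + 0))*r(8, -9*(-2)) - 293 = sqrt(sqrt(6 + 0)*(1 + 2*sqrt(6 + 0)))/(7 - 9*(-2)) - 293 = sqrt(sqrt(6)*(1 + 2*sqrt(6)))/(7 + 18) - 293 = (6**(1/4)*sqrt(1 + 2*sqrt(6)))/25 - 293 = (6**(1/4)*sqrt(1 + 2*sqrt(6)))*(1/25) - 293 = 6**(1/4)*sqrt(1 + 2*sqrt(6))/25 - 293 = -293 + 6**(1/4)*sqrt(1 + 2*sqrt(6))/25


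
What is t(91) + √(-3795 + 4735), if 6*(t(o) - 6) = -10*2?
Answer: 8/3 + 2*√235 ≈ 33.326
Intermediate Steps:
t(o) = 8/3 (t(o) = 6 + (-10*2)/6 = 6 + (-1*20)/6 = 6 + (⅙)*(-20) = 6 - 10/3 = 8/3)
t(91) + √(-3795 + 4735) = 8/3 + √(-3795 + 4735) = 8/3 + √940 = 8/3 + 2*√235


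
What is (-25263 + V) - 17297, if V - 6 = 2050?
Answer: -40504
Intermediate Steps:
V = 2056 (V = 6 + 2050 = 2056)
(-25263 + V) - 17297 = (-25263 + 2056) - 17297 = -23207 - 17297 = -40504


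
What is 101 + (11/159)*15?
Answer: 5408/53 ≈ 102.04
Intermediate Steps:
101 + (11/159)*15 = 101 + 55/53 = 5408/53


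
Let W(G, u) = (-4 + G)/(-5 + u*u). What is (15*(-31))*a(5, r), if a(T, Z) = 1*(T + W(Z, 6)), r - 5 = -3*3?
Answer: -2205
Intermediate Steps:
W(G, u) = (-4 + G)/(-5 + u²)
r = -4 (r = 5 - 3*3 = 5 - 9 = -4)
a(T, Z) = -4/31 + T + Z/31 (a(T, Z) = 1*(T + (-4 + Z)/(-5 + 6²)) = 1*(T + (-4 + Z)/(-5 + 36)) = 1*(T + (-4 + Z)/31) = 1*(T + (-4/31 + Z/31)) = 1*(-4/31 + T + Z/31) = -4/31 + T + Z/31)
(15*(-31))*a(5, r) = (15*(-31))*(-4/31 + 5 + (1/31)*(-4)) = -465*(-4/31 + 5 - 4/31) = -465*147/31 = -2205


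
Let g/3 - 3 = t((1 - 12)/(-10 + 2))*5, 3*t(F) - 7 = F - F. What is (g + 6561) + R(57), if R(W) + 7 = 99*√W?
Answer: 6598 + 99*√57 ≈ 7345.4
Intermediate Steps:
R(W) = -7 + 99*√W
t(F) = 7/3 (t(F) = 7/3 + (F - F)/3 = 7/3 + (⅓)*0 = 7/3 + 0 = 7/3)
g = 44 (g = 9 + 3*((7/3)*5) = 9 + 3*(35/3) = 9 + 35 = 44)
(g + 6561) + R(57) = (44 + 6561) + (-7 + 99*√57) = 6605 + (-7 + 99*√57) = 6598 + 99*√57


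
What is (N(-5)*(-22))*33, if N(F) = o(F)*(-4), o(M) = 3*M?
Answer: -43560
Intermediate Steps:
N(F) = -12*F (N(F) = (3*F)*(-4) = -12*F)
(N(-5)*(-22))*33 = (-12*(-5)*(-22))*33 = (60*(-22))*33 = -1320*33 = -43560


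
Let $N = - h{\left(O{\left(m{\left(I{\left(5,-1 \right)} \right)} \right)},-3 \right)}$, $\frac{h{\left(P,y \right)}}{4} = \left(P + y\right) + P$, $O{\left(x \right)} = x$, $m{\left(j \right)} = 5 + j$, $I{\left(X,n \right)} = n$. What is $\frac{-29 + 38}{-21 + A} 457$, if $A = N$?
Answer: $- \frac{4113}{41} \approx -100.32$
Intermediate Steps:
$h{\left(P,y \right)} = 4 y + 8 P$ ($h{\left(P,y \right)} = 4 \left(\left(P + y\right) + P\right) = 4 \left(y + 2 P\right) = 4 y + 8 P$)
$N = -20$ ($N = - (4 \left(-3\right) + 8 \left(5 - 1\right)) = - (-12 + 8 \cdot 4) = - (-12 + 32) = \left(-1\right) 20 = -20$)
$A = -20$
$\frac{-29 + 38}{-21 + A} 457 = \frac{-29 + 38}{-21 - 20} \cdot 457 = \frac{9}{-41} \cdot 457 = 9 \left(- \frac{1}{41}\right) 457 = \left(- \frac{9}{41}\right) 457 = - \frac{4113}{41}$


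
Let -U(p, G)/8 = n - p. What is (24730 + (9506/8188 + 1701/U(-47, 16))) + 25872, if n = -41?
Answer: 1656194079/32752 ≈ 50568.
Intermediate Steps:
U(p, G) = 328 + 8*p (U(p, G) = -8*(-41 - p) = 328 + 8*p)
(24730 + (9506/8188 + 1701/U(-47, 16))) + 25872 = (24730 + (9506/8188 + 1701/(328 + 8*(-47)))) + 25872 = (24730 + (9506*(1/8188) + 1701/(328 - 376))) + 25872 = (24730 + (4753/4094 + 1701/(-48))) + 25872 = (24730 + (4753/4094 + 1701*(-1/48))) + 25872 = (24730 + (4753/4094 - 567/16)) + 25872 = (24730 - 1122625/32752) + 25872 = 808834335/32752 + 25872 = 1656194079/32752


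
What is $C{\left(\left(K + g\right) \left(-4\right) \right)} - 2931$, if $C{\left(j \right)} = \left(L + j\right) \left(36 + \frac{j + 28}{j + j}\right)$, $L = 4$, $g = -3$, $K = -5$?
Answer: $- \frac{6405}{4} \approx -1601.3$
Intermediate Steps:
$C{\left(j \right)} = \left(4 + j\right) \left(36 + \frac{28 + j}{2 j}\right)$ ($C{\left(j \right)} = \left(4 + j\right) \left(36 + \frac{j + 28}{j + j}\right) = \left(4 + j\right) \left(36 + \frac{28 + j}{2 j}\right)$)
$C{\left(\left(K + g\right) \left(-4\right) \right)} - 2931 = \left(160 + \frac{56}{\left(-5 - 3\right) \left(-4\right)} + \frac{73 \left(-5 - 3\right) \left(-4\right)}{2}\right) - 2931 = \left(160 + \frac{56}{\left(-8\right) \left(-4\right)} + \frac{73 \left(\left(-8\right) \left(-4\right)\right)}{2}\right) - 2931 = \left(160 + \frac{56}{32} + \frac{73}{2} \cdot 32\right) - 2931 = \left(160 + 56 \cdot \frac{1}{32} + 1168\right) - 2931 = \left(160 + \frac{7}{4} + 1168\right) - 2931 = \frac{5319}{4} - 2931 = - \frac{6405}{4}$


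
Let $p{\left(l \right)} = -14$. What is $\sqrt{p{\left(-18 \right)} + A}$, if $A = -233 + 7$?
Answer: $4 i \sqrt{15} \approx 15.492 i$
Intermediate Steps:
$A = -226$
$\sqrt{p{\left(-18 \right)} + A} = \sqrt{-14 - 226} = \sqrt{-240} = 4 i \sqrt{15}$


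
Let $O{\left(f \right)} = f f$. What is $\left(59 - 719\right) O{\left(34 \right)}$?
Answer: $-762960$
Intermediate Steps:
$O{\left(f \right)} = f^{2}$
$\left(59 - 719\right) O{\left(34 \right)} = \left(59 - 719\right) 34^{2} = \left(-660\right) 1156 = -762960$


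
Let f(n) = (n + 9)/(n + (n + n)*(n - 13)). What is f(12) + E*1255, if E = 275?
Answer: 1380493/4 ≈ 3.4512e+5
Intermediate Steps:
f(n) = (9 + n)/(n + 2*n*(-13 + n)) (f(n) = (9 + n)/(n + (2*n)*(-13 + n)) = (9 + n)/(n + 2*n*(-13 + n)))
f(12) + E*1255 = (9 + 12)/(12*(-25 + 2*12)) + 275*1255 = (1/12)*21/(-25 + 24) + 345125 = (1/12)*21/(-1) + 345125 = (1/12)*(-1)*21 + 345125 = -7/4 + 345125 = 1380493/4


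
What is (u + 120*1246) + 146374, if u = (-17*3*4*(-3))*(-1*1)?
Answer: 295282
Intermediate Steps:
u = -612 (u = -204*(-3)*(-1) = -17*(-36)*(-1) = 612*(-1) = -612)
(u + 120*1246) + 146374 = (-612 + 120*1246) + 146374 = (-612 + 149520) + 146374 = 148908 + 146374 = 295282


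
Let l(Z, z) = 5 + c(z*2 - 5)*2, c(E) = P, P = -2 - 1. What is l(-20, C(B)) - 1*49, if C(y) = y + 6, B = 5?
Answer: -50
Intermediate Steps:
P = -3
C(y) = 6 + y
c(E) = -3
l(Z, z) = -1 (l(Z, z) = 5 - 3*2 = 5 - 6 = -1)
l(-20, C(B)) - 1*49 = -1 - 1*49 = -1 - 49 = -50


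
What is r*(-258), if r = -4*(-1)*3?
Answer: -3096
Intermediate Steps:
r = 12 (r = 4*3 = 12)
r*(-258) = 12*(-258) = -3096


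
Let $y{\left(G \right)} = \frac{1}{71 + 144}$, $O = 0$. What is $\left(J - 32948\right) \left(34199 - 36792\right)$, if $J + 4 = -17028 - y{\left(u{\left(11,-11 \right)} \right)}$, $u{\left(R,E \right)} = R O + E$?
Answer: $\frac{27863602693}{215} \approx 1.296 \cdot 10^{8}$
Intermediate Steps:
$u{\left(R,E \right)} = E$ ($u{\left(R,E \right)} = R 0 + E = 0 + E = E$)
$y{\left(G \right)} = \frac{1}{215}$
$J = - \frac{3661881}{215}$ ($J = -4 - \frac{3661021}{215} = - \frac{3661881}{215} \approx -17032.0$)
$\left(J - 32948\right) \left(34199 - 36792\right) = \left(- \frac{3661881}{215} - 32948\right) \left(34199 - 36792\right) = \left(- \frac{10745701}{215}\right) \left(-2593\right) = \frac{27863602693}{215}$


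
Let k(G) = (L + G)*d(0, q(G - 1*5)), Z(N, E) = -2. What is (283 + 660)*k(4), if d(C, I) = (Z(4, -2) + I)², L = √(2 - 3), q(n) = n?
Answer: 33948 + 8487*I ≈ 33948.0 + 8487.0*I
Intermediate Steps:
L = I (L = √(-1) = I ≈ 1.0*I)
d(C, I) = (-2 + I)²
k(G) = (-7 + G)²*(I + G) (k(G) = (I + G)*(-2 + (G - 1*5))² = (I + G)*(-2 + (G - 5))² = (I + G)*(-2 + (-5 + G))² = (I + G)*(-7 + G)² = (-7 + G)²*(I + G))
(283 + 660)*k(4) = (283 + 660)*((-7 + 4)²*(I + 4)) = 943*((-3)²*(4 + I)) = 943*(9*(4 + I)) = 943*(36 + 9*I) = 33948 + 8487*I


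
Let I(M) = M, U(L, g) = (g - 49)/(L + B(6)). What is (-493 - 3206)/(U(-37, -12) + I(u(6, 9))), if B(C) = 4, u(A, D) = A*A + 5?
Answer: -122067/1414 ≈ -86.327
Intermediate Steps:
u(A, D) = 5 + A² (u(A, D) = A² + 5 = 5 + A²)
U(L, g) = (-49 + g)/(4 + L) (U(L, g) = (g - 49)/(L + 4) = (-49 + g)/(4 + L))
(-493 - 3206)/(U(-37, -12) + I(u(6, 9))) = (-493 - 3206)/((-49 - 12)/(4 - 37) + (5 + 6²)) = -3699/(-61/(-33) + (5 + 36)) = -3699/(-1/33*(-61) + 41) = -3699/(61/33 + 41) = -3699/1414/33 = -3699*33/1414 = -122067/1414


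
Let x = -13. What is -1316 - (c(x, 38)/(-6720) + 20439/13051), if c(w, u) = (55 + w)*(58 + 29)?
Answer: -2750153363/2088160 ≈ -1317.0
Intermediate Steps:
c(w, u) = 4785 + 87*w (c(w, u) = (55 + w)*87 = 4785 + 87*w)
-1316 - (c(x, 38)/(-6720) + 20439/13051) = -1316 - ((4785 + 87*(-13))/(-6720) + 20439/13051) = -1316 - ((4785 - 1131)*(-1/6720) + 20439*(1/13051)) = -1316 - (3654*(-1/6720) + 20439/13051) = -1316 - (-87/160 + 20439/13051) = -1316 - 1*2134803/2088160 = -1316 - 2134803/2088160 = -2750153363/2088160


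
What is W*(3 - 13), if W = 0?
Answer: 0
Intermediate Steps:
W*(3 - 13) = 0*(3 - 13) = 0*(-10) = 0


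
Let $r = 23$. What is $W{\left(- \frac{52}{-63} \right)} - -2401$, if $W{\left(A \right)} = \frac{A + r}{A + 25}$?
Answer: $\frac{3907928}{1627} \approx 2401.9$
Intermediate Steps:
$W{\left(A \right)} = \frac{23 + A}{25 + A}$ ($W{\left(A \right)} = \frac{A + 23}{A + 25} = \frac{23 + A}{25 + A}$)
$W{\left(- \frac{52}{-63} \right)} - -2401 = \frac{23 - \frac{52}{-63}}{25 - \frac{52}{-63}} - -2401 = \frac{23 - - \frac{52}{63}}{25 - - \frac{52}{63}} + 2401 = \frac{23 + \frac{52}{63}}{25 + \frac{52}{63}} + 2401 = \frac{1}{\frac{1627}{63}} \cdot \frac{1501}{63} + 2401 = \frac{63}{1627} \cdot \frac{1501}{63} + 2401 = \frac{1501}{1627} + 2401 = \frac{3907928}{1627}$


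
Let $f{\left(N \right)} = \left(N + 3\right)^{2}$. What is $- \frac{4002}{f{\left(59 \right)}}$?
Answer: $- \frac{2001}{1922} \approx -1.0411$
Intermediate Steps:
$f{\left(N \right)} = \left(3 + N\right)^{2}$
$- \frac{4002}{f{\left(59 \right)}} = - \frac{4002}{\left(3 + 59\right)^{2}} = - \frac{4002}{62^{2}} = - \frac{4002}{3844} = \left(-4002\right) \frac{1}{3844} = - \frac{2001}{1922}$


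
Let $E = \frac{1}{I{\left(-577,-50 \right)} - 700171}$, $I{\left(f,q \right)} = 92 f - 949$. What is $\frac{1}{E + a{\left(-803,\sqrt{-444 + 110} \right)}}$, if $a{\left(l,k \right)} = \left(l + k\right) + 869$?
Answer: $\frac{37542361704452}{2667782929704113} - \frac{568823673616 i \sqrt{334}}{2667782929704113} \approx 0.014072 - 0.0038967 i$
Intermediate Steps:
$I{\left(f,q \right)} = -949 + 92 f$
$a{\left(l,k \right)} = 869 + k + l$ ($a{\left(l,k \right)} = \left(k + l\right) + 869 = 869 + k + l$)
$E = - \frac{1}{754204}$ ($E = \frac{1}{\left(-949 + 92 \left(-577\right)\right) - 700171} = \frac{1}{\left(-949 - 53084\right) - 700171} = \frac{1}{-54033 - 700171} = \frac{1}{-754204} = - \frac{1}{754204} \approx -1.3259 \cdot 10^{-6}$)
$\frac{1}{E + a{\left(-803,\sqrt{-444 + 110} \right)}} = \frac{1}{- \frac{1}{754204} + \left(869 + \sqrt{-444 + 110} - 803\right)} = \frac{1}{- \frac{1}{754204} + \left(869 + \sqrt{-334} - 803\right)} = \frac{1}{- \frac{1}{754204} + \left(869 + i \sqrt{334} - 803\right)} = \frac{1}{- \frac{1}{754204} + \left(66 + i \sqrt{334}\right)} = \frac{1}{\frac{49777463}{754204} + i \sqrt{334}}$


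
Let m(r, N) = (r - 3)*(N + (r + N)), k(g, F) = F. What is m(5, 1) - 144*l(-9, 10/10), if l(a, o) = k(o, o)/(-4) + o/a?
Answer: 66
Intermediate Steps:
m(r, N) = (-3 + r)*(r + 2*N) (m(r, N) = (-3 + r)*(N + (N + r)) = (-3 + r)*(r + 2*N))
l(a, o) = -o/4 + o/a (l(a, o) = o/(-4) + o/a = o*(-¼) + o/a = -o/4 + o/a)
m(5, 1) - 144*l(-9, 10/10) = (5² - 6*1 - 3*5 + 2*1*5) - 144*(-5/(2*10) + (10/10)/(-9)) = (25 - 6 - 15 + 10) - 144*(-5/(2*10) + (10*(⅒))*(-⅑)) = 14 - 144*(-¼*1 + 1*(-⅑)) = 14 - 144*(-¼ - ⅑) = 14 - 144*(-13/36) = 14 + 52 = 66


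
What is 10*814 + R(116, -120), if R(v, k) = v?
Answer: 8256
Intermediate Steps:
10*814 + R(116, -120) = 10*814 + 116 = 8140 + 116 = 8256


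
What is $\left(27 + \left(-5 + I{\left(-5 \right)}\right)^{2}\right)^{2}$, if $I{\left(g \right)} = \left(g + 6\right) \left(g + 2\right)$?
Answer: $8281$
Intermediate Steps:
$I{\left(g \right)} = \left(2 + g\right) \left(6 + g\right)$ ($I{\left(g \right)} = \left(6 + g\right) \left(2 + g\right) = \left(2 + g\right) \left(6 + g\right)$)
$\left(27 + \left(-5 + I{\left(-5 \right)}\right)^{2}\right)^{2} = \left(27 + \left(-5 + \left(12 + \left(-5\right)^{2} + 8 \left(-5\right)\right)\right)^{2}\right)^{2} = \left(27 + \left(-5 + \left(12 + 25 - 40\right)\right)^{2}\right)^{2} = \left(27 + \left(-5 - 3\right)^{2}\right)^{2} = \left(27 + \left(-8\right)^{2}\right)^{2} = \left(27 + 64\right)^{2} = 91^{2} = 8281$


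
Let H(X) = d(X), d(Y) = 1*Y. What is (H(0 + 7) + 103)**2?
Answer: 12100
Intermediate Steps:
d(Y) = Y
H(X) = X
(H(0 + 7) + 103)**2 = ((0 + 7) + 103)**2 = (7 + 103)**2 = 110**2 = 12100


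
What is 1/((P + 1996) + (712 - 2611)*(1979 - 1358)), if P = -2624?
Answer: -1/1179907 ≈ -8.4752e-7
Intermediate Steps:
1/((P + 1996) + (712 - 2611)*(1979 - 1358)) = 1/((-2624 + 1996) + (712 - 2611)*(1979 - 1358)) = 1/(-628 - 1899*621) = 1/(-628 - 1179279) = 1/(-1179907) = -1/1179907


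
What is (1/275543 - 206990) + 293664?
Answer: 23882413983/275543 ≈ 86674.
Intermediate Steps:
(1/275543 - 206990) + 293664 = -57034645569/275543 + 293664 = 23882413983/275543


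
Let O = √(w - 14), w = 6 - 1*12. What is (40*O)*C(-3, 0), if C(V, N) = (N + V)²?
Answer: 720*I*√5 ≈ 1610.0*I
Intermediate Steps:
w = -6 (w = 6 - 12 = -6)
O = 2*I*√5 (O = √(-6 - 14) = √(-20) = 2*I*√5 ≈ 4.4721*I)
(40*O)*C(-3, 0) = (40*(2*I*√5))*(0 - 3)² = (80*I*√5)*(-3)² = (80*I*√5)*9 = 720*I*√5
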